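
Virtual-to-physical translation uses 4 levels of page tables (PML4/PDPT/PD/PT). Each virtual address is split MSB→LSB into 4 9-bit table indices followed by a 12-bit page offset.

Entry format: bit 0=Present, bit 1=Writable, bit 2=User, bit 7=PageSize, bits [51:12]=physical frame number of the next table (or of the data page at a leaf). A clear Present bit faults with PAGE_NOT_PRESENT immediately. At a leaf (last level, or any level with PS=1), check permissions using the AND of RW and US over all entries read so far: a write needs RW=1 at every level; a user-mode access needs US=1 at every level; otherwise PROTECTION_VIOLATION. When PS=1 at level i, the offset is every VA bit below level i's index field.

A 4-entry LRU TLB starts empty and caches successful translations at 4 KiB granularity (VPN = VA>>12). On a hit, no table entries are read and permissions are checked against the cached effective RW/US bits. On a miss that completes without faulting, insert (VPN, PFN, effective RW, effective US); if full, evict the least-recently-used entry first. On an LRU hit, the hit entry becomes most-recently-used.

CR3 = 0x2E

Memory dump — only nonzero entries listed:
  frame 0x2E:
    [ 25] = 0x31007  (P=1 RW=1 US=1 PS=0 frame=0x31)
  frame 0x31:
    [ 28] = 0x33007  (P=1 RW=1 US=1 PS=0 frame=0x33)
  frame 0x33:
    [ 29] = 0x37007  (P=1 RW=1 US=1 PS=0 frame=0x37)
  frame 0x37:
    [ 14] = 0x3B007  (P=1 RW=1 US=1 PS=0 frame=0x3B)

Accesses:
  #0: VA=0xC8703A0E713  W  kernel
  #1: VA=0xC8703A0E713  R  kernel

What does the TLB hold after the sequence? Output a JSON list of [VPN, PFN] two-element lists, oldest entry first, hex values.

Per-access translation:
#0 VA=0xC8703A0E713 (w,kernel):
  L0 @0x2E[25] → 0x31007  P=1,RW=1,US=1,PS=0
  L1 @0x31[28] → 0x33007  P=1,RW=1,US=1,PS=0
  L2 @0x33[29] → 0x37007  P=1,RW=1,US=1,PS=0
  L3 @0x37[14] → 0x3B007  P=1,RW=1,US=1,PS=0
  → PA=0x3B713  (4 entries read)
#1 VA=0xC8703A0E713 (r,kernel):
  TLB hit vpn=0xC8703A0E → PA=0x3B713

TLB: [["0xC8703A0E", "0x3B"]]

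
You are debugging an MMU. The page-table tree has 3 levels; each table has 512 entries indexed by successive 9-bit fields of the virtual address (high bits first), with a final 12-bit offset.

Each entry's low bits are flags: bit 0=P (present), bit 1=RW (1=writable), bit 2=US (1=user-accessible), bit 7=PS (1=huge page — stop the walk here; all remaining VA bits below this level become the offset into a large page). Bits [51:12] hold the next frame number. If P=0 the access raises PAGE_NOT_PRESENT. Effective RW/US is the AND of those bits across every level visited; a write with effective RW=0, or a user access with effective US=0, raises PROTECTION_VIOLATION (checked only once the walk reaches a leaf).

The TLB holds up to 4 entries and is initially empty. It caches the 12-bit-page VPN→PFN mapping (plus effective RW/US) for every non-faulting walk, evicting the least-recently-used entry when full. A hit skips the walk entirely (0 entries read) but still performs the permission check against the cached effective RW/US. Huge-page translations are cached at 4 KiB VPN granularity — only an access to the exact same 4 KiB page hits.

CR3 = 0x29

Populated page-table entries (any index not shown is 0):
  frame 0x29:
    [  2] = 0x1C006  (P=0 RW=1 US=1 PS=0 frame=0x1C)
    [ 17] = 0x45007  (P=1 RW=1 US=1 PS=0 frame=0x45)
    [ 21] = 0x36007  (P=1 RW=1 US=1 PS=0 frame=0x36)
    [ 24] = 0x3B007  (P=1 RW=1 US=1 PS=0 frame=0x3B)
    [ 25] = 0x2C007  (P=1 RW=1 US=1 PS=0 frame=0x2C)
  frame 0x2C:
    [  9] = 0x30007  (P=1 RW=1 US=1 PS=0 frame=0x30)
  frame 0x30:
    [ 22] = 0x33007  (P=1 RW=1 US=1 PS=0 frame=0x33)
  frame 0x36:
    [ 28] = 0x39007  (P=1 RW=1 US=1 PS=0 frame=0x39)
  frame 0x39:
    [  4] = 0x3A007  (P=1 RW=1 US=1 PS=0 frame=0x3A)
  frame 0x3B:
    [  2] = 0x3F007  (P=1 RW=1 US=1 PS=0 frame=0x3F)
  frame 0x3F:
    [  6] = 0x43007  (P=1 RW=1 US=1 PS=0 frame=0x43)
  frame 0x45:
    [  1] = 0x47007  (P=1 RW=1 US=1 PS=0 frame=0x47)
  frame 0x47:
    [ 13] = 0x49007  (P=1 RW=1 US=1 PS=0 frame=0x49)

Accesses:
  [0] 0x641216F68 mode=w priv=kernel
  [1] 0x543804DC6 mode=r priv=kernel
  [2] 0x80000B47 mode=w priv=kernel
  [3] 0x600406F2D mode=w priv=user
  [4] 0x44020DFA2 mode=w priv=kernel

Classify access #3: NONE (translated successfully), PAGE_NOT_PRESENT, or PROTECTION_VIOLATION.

Walk each access:
#0 VA=0x641216F68 (w,kernel):
  lvl0: tbl 0x29, slot 25 ⇒ 0x2C007 (P1/RW1/US1/PS0)
  lvl1: tbl 0x2C, slot 9 ⇒ 0x30007 (P1/RW1/US1/PS0)
  lvl2: tbl 0x30, slot 22 ⇒ 0x33007 (P1/RW1/US1/PS0)
  ✓ 0x33F68  — 3 lookups
#1 VA=0x543804DC6 (r,kernel):
  lvl0: tbl 0x29, slot 21 ⇒ 0x36007 (P1/RW1/US1/PS0)
  lvl1: tbl 0x36, slot 28 ⇒ 0x39007 (P1/RW1/US1/PS0)
  lvl2: tbl 0x39, slot 4 ⇒ 0x3A007 (P1/RW1/US1/PS0)
  ✓ 0x3ADC6  — 3 lookups
#2 VA=0x80000B47 (w,kernel):
  lvl0: tbl 0x29, slot 2 ⇒ 0x1C006 (P0/RW1/US1/PS0)
  ⇒ fault: PAGE_NOT_PRESENT  — 1 lookups
#3 VA=0x600406F2D (w,user):
  lvl0: tbl 0x29, slot 24 ⇒ 0x3B007 (P1/RW1/US1/PS0)
  lvl1: tbl 0x3B, slot 2 ⇒ 0x3F007 (P1/RW1/US1/PS0)
  lvl2: tbl 0x3F, slot 6 ⇒ 0x43007 (P1/RW1/US1/PS0)
  ✓ 0x43F2D  — 3 lookups
#4 VA=0x44020DFA2 (w,kernel):
  lvl0: tbl 0x29, slot 17 ⇒ 0x45007 (P1/RW1/US1/PS0)
  lvl1: tbl 0x45, slot 1 ⇒ 0x47007 (P1/RW1/US1/PS0)
  lvl2: tbl 0x47, slot 13 ⇒ 0x49007 (P1/RW1/US1/PS0)
  ✓ 0x49FA2  — 3 lookups

Access #3 fault: NONE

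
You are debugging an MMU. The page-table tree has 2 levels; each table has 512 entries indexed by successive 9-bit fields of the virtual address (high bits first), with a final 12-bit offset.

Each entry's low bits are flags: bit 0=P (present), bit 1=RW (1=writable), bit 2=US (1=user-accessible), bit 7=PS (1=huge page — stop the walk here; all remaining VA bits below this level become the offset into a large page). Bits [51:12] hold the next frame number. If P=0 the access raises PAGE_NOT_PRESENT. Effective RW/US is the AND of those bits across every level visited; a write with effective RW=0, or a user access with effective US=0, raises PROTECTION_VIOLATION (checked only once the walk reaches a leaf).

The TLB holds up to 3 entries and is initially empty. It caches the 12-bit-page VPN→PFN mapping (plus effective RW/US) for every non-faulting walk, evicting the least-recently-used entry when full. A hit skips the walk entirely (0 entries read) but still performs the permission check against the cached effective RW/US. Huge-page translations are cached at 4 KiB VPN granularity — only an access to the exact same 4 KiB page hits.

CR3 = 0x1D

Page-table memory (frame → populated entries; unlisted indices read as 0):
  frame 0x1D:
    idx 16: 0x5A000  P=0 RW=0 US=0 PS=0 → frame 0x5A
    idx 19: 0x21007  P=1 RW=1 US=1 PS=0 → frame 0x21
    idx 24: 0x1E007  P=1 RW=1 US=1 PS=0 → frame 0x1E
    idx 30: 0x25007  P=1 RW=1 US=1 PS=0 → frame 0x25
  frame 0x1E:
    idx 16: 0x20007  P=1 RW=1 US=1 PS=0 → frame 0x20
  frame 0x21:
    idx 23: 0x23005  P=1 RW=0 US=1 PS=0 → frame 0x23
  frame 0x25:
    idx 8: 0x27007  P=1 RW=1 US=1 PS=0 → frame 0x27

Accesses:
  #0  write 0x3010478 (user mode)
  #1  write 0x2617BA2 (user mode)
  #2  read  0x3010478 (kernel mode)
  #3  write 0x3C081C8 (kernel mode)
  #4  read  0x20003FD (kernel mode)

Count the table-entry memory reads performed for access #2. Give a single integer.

Trace:
#0 VA=0x3010478 (w,user):
  [0] read 0x1D idx=24: raw=0x1E007 flags P=1 W=1 U=1 S=0
  [1] read 0x1E idx=16: raw=0x20007 flags P=1 W=1 U=1 S=0
  → PA=0x20478  (2 entries read)
#1 VA=0x2617BA2 (w,user):
  [0] read 0x1D idx=19: raw=0x21007 flags P=1 W=1 U=1 S=0
  [1] read 0x21 idx=23: raw=0x23005 flags P=1 W=0 U=1 S=0
  → PROTECTION_VIOLATION  (2 entries read)
#2 VA=0x3010478 (r,kernel):
  TLB hit vpn=0x3010 → PA=0x20478
#3 VA=0x3C081C8 (w,kernel):
  [0] read 0x1D idx=30: raw=0x25007 flags P=1 W=1 U=1 S=0
  [1] read 0x25 idx=8: raw=0x27007 flags P=1 W=1 U=1 S=0
  → PA=0x271C8  (2 entries read)
#4 VA=0x20003FD (r,kernel):
  [0] read 0x1D idx=16: raw=0x5A000 flags P=0 W=0 U=0 S=0
  → PAGE_NOT_PRESENT  (1 entries read)

Entries read for #2: 0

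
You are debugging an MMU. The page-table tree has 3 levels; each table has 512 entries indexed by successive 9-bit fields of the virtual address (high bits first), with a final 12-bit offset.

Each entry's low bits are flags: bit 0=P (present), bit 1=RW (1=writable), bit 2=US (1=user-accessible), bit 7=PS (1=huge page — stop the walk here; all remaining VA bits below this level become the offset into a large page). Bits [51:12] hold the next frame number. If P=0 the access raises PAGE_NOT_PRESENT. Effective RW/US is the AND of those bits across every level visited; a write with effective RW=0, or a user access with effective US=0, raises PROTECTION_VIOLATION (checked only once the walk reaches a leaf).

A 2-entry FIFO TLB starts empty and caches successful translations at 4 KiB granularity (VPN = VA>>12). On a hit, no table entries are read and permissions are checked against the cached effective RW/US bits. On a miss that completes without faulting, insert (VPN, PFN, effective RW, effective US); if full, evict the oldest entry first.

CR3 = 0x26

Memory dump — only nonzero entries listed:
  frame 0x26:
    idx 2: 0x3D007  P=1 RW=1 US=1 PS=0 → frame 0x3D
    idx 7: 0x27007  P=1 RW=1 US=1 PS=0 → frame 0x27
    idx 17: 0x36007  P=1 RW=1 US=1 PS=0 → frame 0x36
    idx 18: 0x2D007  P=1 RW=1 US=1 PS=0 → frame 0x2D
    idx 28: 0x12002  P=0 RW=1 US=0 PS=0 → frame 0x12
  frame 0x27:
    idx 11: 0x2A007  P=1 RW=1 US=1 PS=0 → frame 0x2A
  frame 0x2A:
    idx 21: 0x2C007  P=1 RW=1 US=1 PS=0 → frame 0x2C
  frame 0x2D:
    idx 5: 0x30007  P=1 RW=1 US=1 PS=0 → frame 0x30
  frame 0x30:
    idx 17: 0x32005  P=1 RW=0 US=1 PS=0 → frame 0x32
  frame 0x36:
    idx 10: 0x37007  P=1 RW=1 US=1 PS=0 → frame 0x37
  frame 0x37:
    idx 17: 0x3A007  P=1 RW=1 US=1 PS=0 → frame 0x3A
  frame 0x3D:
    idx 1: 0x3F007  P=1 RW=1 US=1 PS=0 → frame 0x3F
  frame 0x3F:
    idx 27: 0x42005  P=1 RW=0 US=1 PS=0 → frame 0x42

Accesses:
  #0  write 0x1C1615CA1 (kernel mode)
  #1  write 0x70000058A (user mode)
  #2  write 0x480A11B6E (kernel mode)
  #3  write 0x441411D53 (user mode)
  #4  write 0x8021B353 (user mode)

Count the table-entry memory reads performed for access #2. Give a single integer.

Walk each access:
#0 VA=0x1C1615CA1 (w,kernel):
  L0 @0x26[7] → 0x27007  P=1,RW=1,US=1,PS=0
  L1 @0x27[11] → 0x2A007  P=1,RW=1,US=1,PS=0
  L2 @0x2A[21] → 0x2C007  P=1,RW=1,US=1,PS=0
  ✓ 0x2CCA1  — 3 lookups
#1 VA=0x70000058A (w,user):
  L0 @0x26[28] → 0x12002  P=0,RW=1,US=0,PS=0
  → PAGE_NOT_PRESENT  (1 entries read)
#2 VA=0x480A11B6E (w,kernel):
  L0 @0x26[18] → 0x2D007  P=1,RW=1,US=1,PS=0
  L1 @0x2D[5] → 0x30007  P=1,RW=1,US=1,PS=0
  L2 @0x30[17] → 0x32005  P=1,RW=0,US=1,PS=0
  → PROTECTION_VIOLATION  (3 entries read)
#3 VA=0x441411D53 (w,user):
  L0 @0x26[17] → 0x36007  P=1,RW=1,US=1,PS=0
  L1 @0x36[10] → 0x37007  P=1,RW=1,US=1,PS=0
  L2 @0x37[17] → 0x3A007  P=1,RW=1,US=1,PS=0
  ✓ 0x3AD53  — 3 lookups
#4 VA=0x8021B353 (w,user):
  L0 @0x26[2] → 0x3D007  P=1,RW=1,US=1,PS=0
  L1 @0x3D[1] → 0x3F007  P=1,RW=1,US=1,PS=0
  L2 @0x3F[27] → 0x42005  P=1,RW=0,US=1,PS=0
  → PROTECTION_VIOLATION  (3 entries read)

Entries read for #2: 3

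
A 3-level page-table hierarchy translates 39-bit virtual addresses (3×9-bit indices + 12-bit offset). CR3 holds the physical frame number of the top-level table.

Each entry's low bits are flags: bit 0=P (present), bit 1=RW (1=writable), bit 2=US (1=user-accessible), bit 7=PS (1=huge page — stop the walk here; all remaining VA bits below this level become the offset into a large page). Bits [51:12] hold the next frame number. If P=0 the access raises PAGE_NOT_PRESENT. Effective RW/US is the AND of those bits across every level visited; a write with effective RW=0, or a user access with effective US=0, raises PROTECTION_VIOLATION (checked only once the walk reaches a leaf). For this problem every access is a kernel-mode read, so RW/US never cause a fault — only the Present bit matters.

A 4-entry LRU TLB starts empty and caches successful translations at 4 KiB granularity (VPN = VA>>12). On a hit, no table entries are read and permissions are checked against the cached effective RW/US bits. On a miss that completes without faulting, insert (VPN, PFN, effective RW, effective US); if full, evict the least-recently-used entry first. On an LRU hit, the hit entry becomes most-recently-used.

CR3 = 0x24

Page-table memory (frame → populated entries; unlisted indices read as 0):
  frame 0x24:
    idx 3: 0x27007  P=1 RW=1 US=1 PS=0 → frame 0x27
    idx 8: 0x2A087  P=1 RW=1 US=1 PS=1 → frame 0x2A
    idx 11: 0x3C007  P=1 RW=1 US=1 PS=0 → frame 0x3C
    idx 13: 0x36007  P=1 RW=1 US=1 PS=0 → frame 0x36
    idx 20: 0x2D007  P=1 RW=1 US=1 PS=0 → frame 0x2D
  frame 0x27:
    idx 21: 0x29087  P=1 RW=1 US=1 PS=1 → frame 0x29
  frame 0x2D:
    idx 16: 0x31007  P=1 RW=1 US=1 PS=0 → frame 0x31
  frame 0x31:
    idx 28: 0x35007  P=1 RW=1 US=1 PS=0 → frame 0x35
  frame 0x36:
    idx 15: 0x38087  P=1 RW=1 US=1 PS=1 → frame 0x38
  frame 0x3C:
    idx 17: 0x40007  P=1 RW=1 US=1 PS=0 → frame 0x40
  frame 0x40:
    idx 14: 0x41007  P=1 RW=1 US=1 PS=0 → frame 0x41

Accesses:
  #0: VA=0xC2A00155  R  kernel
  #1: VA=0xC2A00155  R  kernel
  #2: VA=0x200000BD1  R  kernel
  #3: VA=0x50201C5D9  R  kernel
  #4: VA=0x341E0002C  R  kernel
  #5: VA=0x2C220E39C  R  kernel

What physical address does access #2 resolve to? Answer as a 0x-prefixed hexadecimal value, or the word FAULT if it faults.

Walk each access:
#0 VA=0xC2A00155 (r,kernel):
  [0] read 0x24 idx=3: raw=0x27007 flags P=1 W=1 U=1 S=0
  [1] read 0x27 idx=21: raw=0x29087 flags P=1 W=1 U=1 S=1
  ⇒ phys 0x29155 (huge @L1)  [2 reads]
#1 VA=0xC2A00155 (r,kernel):
  TLB hit vpn=0xC2A00 → PA=0x29155
#2 VA=0x200000BD1 (r,kernel):
  [0] read 0x24 idx=8: raw=0x2A087 flags P=1 W=1 U=1 S=1
  ⇒ phys 0x2ABD1 (huge @L0)  [1 reads]
#3 VA=0x50201C5D9 (r,kernel):
  [0] read 0x24 idx=20: raw=0x2D007 flags P=1 W=1 U=1 S=0
  [1] read 0x2D idx=16: raw=0x31007 flags P=1 W=1 U=1 S=0
  [2] read 0x31 idx=28: raw=0x35007 flags P=1 W=1 U=1 S=0
  ⇒ phys 0x355D9  [3 reads]
#4 VA=0x341E0002C (r,kernel):
  [0] read 0x24 idx=13: raw=0x36007 flags P=1 W=1 U=1 S=0
  [1] read 0x36 idx=15: raw=0x38087 flags P=1 W=1 U=1 S=1
  ⇒ phys 0x3802C (huge @L1)  [2 reads]
#5 VA=0x2C220E39C (r,kernel):
  [0] read 0x24 idx=11: raw=0x3C007 flags P=1 W=1 U=1 S=0
  [1] read 0x3C idx=17: raw=0x40007 flags P=1 W=1 U=1 S=0
  [2] read 0x40 idx=14: raw=0x41007 flags P=1 W=1 U=1 S=0
  ⇒ phys 0x4139C  [3 reads]

Access #2 PA: 0x2ABD1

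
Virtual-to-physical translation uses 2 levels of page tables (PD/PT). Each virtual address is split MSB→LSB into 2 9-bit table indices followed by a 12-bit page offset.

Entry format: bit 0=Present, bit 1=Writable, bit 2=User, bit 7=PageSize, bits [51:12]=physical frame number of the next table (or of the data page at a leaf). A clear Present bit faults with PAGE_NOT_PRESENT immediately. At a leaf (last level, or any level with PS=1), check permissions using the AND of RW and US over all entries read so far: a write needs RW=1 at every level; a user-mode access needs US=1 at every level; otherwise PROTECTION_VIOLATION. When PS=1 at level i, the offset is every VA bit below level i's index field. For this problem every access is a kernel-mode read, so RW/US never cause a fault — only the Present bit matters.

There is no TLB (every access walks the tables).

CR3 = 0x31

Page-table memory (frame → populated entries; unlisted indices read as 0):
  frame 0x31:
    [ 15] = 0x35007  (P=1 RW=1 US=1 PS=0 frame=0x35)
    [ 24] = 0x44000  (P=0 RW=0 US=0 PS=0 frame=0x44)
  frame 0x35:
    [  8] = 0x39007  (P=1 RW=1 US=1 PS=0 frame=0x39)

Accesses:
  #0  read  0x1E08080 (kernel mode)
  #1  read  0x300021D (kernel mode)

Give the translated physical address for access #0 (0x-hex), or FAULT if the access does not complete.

Per-access translation:
#0 VA=0x1E08080 (r,kernel):
  lvl0: tbl 0x31, slot 15 ⇒ 0x35007 (P1/RW1/US1/PS0)
  lvl1: tbl 0x35, slot 8 ⇒ 0x39007 (P1/RW1/US1/PS0)
  ✓ 0x39080  — 2 lookups
#1 VA=0x300021D (r,kernel):
  lvl0: tbl 0x31, slot 24 ⇒ 0x44000 (P0/RW0/US0/PS0)
  ⇒ fault: PAGE_NOT_PRESENT  — 1 lookups

Access #0 PA: 0x39080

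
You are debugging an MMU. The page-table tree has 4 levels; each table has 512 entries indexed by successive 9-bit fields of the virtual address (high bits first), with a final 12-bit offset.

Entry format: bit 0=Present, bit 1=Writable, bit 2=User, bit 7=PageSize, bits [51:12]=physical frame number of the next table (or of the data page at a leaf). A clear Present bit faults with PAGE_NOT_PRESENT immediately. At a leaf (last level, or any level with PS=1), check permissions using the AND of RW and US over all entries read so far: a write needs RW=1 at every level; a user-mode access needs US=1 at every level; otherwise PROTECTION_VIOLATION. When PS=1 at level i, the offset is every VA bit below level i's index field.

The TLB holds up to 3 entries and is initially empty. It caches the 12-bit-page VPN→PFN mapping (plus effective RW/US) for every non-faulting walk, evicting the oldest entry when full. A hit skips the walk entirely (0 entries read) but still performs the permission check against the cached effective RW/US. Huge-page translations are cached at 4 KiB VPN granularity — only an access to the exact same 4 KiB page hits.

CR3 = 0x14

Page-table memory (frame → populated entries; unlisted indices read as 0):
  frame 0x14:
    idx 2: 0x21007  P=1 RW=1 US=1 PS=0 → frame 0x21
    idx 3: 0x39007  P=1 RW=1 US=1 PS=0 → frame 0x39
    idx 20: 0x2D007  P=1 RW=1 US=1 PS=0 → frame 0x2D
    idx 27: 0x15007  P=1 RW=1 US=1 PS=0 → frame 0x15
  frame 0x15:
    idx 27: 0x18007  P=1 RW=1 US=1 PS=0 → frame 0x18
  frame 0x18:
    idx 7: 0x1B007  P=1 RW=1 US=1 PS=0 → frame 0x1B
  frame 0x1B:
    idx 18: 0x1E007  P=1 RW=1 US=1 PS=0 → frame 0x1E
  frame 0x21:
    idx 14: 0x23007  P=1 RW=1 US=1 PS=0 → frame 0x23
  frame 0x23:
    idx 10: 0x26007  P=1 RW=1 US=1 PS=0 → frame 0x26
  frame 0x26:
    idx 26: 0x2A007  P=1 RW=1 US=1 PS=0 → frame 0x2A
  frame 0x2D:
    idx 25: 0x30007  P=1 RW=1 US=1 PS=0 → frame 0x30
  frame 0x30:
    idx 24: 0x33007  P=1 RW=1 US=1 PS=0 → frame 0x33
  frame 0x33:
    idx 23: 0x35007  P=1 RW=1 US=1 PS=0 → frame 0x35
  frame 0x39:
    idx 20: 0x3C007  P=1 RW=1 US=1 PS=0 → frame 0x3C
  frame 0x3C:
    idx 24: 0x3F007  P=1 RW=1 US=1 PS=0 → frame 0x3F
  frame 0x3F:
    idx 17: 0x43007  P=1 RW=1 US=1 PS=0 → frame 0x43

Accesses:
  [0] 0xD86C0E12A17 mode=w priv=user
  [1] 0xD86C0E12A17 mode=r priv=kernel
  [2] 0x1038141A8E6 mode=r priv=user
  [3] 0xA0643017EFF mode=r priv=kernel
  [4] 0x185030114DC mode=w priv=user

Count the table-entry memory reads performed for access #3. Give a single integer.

Walk each access:
#0 VA=0xD86C0E12A17 (w,user):
  L0: frame=0x14 idx=27 entry=0x15007 [P=1 RW=1 US=1 PS=0]
  L1: frame=0x15 idx=27 entry=0x18007 [P=1 RW=1 US=1 PS=0]
  L2: frame=0x18 idx=7 entry=0x1B007 [P=1 RW=1 US=1 PS=0]
  L3: frame=0x1B idx=18 entry=0x1E007 [P=1 RW=1 US=1 PS=0]
  ⇒ phys 0x1EA17  [4 reads]
#1 VA=0xD86C0E12A17 (r,kernel):
  TLB hit vpn=0xD86C0E12 → PA=0x1EA17
#2 VA=0x1038141A8E6 (r,user):
  L0: frame=0x14 idx=2 entry=0x21007 [P=1 RW=1 US=1 PS=0]
  L1: frame=0x21 idx=14 entry=0x23007 [P=1 RW=1 US=1 PS=0]
  L2: frame=0x23 idx=10 entry=0x26007 [P=1 RW=1 US=1 PS=0]
  L3: frame=0x26 idx=26 entry=0x2A007 [P=1 RW=1 US=1 PS=0]
  ⇒ phys 0x2A8E6  [4 reads]
#3 VA=0xA0643017EFF (r,kernel):
  L0: frame=0x14 idx=20 entry=0x2D007 [P=1 RW=1 US=1 PS=0]
  L1: frame=0x2D idx=25 entry=0x30007 [P=1 RW=1 US=1 PS=0]
  L2: frame=0x30 idx=24 entry=0x33007 [P=1 RW=1 US=1 PS=0]
  L3: frame=0x33 idx=23 entry=0x35007 [P=1 RW=1 US=1 PS=0]
  ⇒ phys 0x35EFF  [4 reads]
#4 VA=0x185030114DC (w,user):
  L0: frame=0x14 idx=3 entry=0x39007 [P=1 RW=1 US=1 PS=0]
  L1: frame=0x39 idx=20 entry=0x3C007 [P=1 RW=1 US=1 PS=0]
  L2: frame=0x3C idx=24 entry=0x3F007 [P=1 RW=1 US=1 PS=0]
  L3: frame=0x3F idx=17 entry=0x43007 [P=1 RW=1 US=1 PS=0]
  ⇒ phys 0x434DC  [4 reads]

Entries read for #3: 4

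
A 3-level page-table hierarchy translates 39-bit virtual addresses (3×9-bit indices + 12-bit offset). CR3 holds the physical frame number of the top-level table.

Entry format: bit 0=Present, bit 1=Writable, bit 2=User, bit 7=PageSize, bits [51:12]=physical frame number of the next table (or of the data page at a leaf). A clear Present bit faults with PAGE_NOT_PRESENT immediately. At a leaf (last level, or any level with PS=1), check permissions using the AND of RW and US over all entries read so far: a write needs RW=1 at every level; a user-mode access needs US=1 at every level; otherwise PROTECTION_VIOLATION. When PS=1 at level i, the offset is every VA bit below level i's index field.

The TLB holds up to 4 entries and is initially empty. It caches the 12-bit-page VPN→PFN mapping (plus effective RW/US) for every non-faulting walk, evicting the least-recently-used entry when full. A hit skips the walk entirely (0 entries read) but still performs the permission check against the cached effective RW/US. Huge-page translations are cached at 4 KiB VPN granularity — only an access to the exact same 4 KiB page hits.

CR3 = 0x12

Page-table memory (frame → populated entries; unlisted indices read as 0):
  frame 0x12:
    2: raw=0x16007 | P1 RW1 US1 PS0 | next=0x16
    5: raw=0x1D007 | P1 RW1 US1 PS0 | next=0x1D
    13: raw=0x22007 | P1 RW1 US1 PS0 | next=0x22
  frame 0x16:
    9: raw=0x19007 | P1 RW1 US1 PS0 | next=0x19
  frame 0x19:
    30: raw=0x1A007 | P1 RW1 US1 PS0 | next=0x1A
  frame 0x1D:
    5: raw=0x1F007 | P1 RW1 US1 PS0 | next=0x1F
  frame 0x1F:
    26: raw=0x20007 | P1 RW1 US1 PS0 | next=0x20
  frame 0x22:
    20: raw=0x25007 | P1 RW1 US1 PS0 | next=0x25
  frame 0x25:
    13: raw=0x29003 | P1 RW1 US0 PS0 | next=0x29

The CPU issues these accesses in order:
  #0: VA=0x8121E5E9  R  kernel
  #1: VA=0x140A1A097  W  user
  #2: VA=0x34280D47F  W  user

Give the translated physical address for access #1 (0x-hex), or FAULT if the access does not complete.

Walk each access:
#0 VA=0x8121E5E9 (r,kernel):
  [0] read 0x12 idx=2: raw=0x16007 flags P=1 W=1 U=1 S=0
  [1] read 0x16 idx=9: raw=0x19007 flags P=1 W=1 U=1 S=0
  [2] read 0x19 idx=30: raw=0x1A007 flags P=1 W=1 U=1 S=0
  → PA=0x1A5E9  (3 entries read)
#1 VA=0x140A1A097 (w,user):
  [0] read 0x12 idx=5: raw=0x1D007 flags P=1 W=1 U=1 S=0
  [1] read 0x1D idx=5: raw=0x1F007 flags P=1 W=1 U=1 S=0
  [2] read 0x1F idx=26: raw=0x20007 flags P=1 W=1 U=1 S=0
  → PA=0x20097  (3 entries read)
#2 VA=0x34280D47F (w,user):
  [0] read 0x12 idx=13: raw=0x22007 flags P=1 W=1 U=1 S=0
  [1] read 0x22 idx=20: raw=0x25007 flags P=1 W=1 U=1 S=0
  [2] read 0x25 idx=13: raw=0x29003 flags P=1 W=1 U=0 S=0
  ⇒ fault: PROTECTION_VIOLATION  — 3 lookups

Access #1 PA: 0x20097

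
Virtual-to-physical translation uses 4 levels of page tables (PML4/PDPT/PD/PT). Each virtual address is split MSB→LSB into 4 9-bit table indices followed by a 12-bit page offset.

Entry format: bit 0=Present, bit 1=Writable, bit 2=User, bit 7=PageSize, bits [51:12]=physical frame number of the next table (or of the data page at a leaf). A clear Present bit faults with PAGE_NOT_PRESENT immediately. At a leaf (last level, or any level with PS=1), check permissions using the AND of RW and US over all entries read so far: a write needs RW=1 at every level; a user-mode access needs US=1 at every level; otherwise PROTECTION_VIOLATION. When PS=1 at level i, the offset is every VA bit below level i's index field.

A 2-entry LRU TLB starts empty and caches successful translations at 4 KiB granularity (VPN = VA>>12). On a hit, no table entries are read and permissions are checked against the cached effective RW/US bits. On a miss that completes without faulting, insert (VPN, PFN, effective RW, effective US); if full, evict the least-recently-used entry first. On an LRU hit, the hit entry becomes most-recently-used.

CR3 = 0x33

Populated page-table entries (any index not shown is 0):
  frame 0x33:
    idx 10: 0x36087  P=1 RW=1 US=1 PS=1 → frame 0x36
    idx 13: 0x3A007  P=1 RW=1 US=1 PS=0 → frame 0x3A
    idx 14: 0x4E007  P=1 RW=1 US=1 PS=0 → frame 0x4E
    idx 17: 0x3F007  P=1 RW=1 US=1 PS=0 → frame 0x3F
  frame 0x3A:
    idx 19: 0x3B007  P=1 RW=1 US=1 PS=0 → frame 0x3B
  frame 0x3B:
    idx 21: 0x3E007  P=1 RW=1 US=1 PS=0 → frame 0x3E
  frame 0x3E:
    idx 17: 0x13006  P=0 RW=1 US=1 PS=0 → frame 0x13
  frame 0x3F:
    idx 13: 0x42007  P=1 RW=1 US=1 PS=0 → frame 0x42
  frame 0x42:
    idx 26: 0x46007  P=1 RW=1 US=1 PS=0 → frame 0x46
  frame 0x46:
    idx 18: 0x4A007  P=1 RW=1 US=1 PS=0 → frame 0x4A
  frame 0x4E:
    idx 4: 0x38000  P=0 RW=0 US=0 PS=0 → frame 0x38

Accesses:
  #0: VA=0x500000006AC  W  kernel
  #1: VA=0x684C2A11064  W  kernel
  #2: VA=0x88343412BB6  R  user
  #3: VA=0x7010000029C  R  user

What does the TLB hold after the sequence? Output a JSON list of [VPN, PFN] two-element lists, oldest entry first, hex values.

Walk each access:
#0 VA=0x500000006AC (w,kernel):
  lvl0: tbl 0x33, slot 10 ⇒ 0x36087 (P1/RW1/US1/PS1)
  ✓ 0x366AC (huge @L0)  — 1 lookups
#1 VA=0x684C2A11064 (w,kernel):
  lvl0: tbl 0x33, slot 13 ⇒ 0x3A007 (P1/RW1/US1/PS0)
  lvl1: tbl 0x3A, slot 19 ⇒ 0x3B007 (P1/RW1/US1/PS0)
  lvl2: tbl 0x3B, slot 21 ⇒ 0x3E007 (P1/RW1/US1/PS0)
  lvl3: tbl 0x3E, slot 17 ⇒ 0x13006 (P0/RW1/US1/PS0)
  ✗ PAGE_NOT_PRESENT  [4 reads]
#2 VA=0x88343412BB6 (r,user):
  lvl0: tbl 0x33, slot 17 ⇒ 0x3F007 (P1/RW1/US1/PS0)
  lvl1: tbl 0x3F, slot 13 ⇒ 0x42007 (P1/RW1/US1/PS0)
  lvl2: tbl 0x42, slot 26 ⇒ 0x46007 (P1/RW1/US1/PS0)
  lvl3: tbl 0x46, slot 18 ⇒ 0x4A007 (P1/RW1/US1/PS0)
  ✓ 0x4ABB6  — 4 lookups
#3 VA=0x7010000029C (r,user):
  lvl0: tbl 0x33, slot 14 ⇒ 0x4E007 (P1/RW1/US1/PS0)
  lvl1: tbl 0x4E, slot 4 ⇒ 0x38000 (P0/RW0/US0/PS0)
  ✗ PAGE_NOT_PRESENT  [2 reads]

TLB: [["0x50000000", "0x36"], ["0x88343412", "0x4A"]]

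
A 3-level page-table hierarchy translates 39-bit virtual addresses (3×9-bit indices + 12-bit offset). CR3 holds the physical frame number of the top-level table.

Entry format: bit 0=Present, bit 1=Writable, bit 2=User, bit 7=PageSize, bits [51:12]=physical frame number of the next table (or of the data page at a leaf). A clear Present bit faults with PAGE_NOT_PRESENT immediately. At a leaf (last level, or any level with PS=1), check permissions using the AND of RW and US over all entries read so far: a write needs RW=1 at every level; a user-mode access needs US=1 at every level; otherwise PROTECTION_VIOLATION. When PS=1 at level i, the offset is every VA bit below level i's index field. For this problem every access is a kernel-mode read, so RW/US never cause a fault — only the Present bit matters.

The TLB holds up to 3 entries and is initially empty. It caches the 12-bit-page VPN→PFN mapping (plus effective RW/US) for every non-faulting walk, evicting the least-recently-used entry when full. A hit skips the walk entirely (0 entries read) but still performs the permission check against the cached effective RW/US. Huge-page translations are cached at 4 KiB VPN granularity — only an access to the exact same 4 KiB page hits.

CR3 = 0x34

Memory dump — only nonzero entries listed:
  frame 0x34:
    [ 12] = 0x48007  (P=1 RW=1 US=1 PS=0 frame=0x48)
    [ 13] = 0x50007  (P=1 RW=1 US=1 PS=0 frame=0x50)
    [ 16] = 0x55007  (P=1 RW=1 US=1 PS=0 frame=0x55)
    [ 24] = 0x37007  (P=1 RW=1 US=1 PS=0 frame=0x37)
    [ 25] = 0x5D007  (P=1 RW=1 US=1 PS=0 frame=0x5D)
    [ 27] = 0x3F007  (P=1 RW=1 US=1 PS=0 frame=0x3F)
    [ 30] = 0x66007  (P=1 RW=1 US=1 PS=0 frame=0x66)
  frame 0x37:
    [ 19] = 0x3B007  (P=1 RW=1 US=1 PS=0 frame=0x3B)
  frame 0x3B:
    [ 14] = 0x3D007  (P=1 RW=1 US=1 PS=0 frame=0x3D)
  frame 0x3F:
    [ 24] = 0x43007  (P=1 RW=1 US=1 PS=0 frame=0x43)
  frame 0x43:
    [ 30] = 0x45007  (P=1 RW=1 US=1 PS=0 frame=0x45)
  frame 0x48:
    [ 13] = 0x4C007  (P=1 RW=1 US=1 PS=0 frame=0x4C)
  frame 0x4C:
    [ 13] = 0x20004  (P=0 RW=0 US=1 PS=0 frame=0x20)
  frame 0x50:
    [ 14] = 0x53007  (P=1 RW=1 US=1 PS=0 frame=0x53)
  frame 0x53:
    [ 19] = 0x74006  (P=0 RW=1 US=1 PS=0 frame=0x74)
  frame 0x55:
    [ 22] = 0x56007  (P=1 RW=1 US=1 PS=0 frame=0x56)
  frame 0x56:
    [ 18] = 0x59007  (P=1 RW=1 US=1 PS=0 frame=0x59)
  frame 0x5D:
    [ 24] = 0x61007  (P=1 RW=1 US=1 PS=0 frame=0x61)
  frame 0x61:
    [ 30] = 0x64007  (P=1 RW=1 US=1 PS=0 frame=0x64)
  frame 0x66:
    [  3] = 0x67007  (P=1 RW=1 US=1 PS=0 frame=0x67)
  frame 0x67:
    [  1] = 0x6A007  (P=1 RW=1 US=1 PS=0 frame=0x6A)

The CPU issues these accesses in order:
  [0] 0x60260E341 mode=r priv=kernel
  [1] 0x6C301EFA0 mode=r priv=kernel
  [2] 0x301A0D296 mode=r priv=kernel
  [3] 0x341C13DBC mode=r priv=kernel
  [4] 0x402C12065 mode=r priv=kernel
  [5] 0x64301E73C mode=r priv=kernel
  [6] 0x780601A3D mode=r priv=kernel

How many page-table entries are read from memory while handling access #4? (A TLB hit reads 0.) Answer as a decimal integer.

Walk each access:
#0 VA=0x60260E341 (r,kernel):
  lvl0: tbl 0x34, slot 24 ⇒ 0x37007 (P1/RW1/US1/PS0)
  lvl1: tbl 0x37, slot 19 ⇒ 0x3B007 (P1/RW1/US1/PS0)
  lvl2: tbl 0x3B, slot 14 ⇒ 0x3D007 (P1/RW1/US1/PS0)
  ✓ 0x3D341  — 3 lookups
#1 VA=0x6C301EFA0 (r,kernel):
  lvl0: tbl 0x34, slot 27 ⇒ 0x3F007 (P1/RW1/US1/PS0)
  lvl1: tbl 0x3F, slot 24 ⇒ 0x43007 (P1/RW1/US1/PS0)
  lvl2: tbl 0x43, slot 30 ⇒ 0x45007 (P1/RW1/US1/PS0)
  ✓ 0x45FA0  — 3 lookups
#2 VA=0x301A0D296 (r,kernel):
  lvl0: tbl 0x34, slot 12 ⇒ 0x48007 (P1/RW1/US1/PS0)
  lvl1: tbl 0x48, slot 13 ⇒ 0x4C007 (P1/RW1/US1/PS0)
  lvl2: tbl 0x4C, slot 13 ⇒ 0x20004 (P0/RW0/US1/PS0)
  ✗ PAGE_NOT_PRESENT  [3 reads]
#3 VA=0x341C13DBC (r,kernel):
  lvl0: tbl 0x34, slot 13 ⇒ 0x50007 (P1/RW1/US1/PS0)
  lvl1: tbl 0x50, slot 14 ⇒ 0x53007 (P1/RW1/US1/PS0)
  lvl2: tbl 0x53, slot 19 ⇒ 0x74006 (P0/RW1/US1/PS0)
  ✗ PAGE_NOT_PRESENT  [3 reads]
#4 VA=0x402C12065 (r,kernel):
  lvl0: tbl 0x34, slot 16 ⇒ 0x55007 (P1/RW1/US1/PS0)
  lvl1: tbl 0x55, slot 22 ⇒ 0x56007 (P1/RW1/US1/PS0)
  lvl2: tbl 0x56, slot 18 ⇒ 0x59007 (P1/RW1/US1/PS0)
  ✓ 0x59065  — 3 lookups
#5 VA=0x64301E73C (r,kernel):
  lvl0: tbl 0x34, slot 25 ⇒ 0x5D007 (P1/RW1/US1/PS0)
  lvl1: tbl 0x5D, slot 24 ⇒ 0x61007 (P1/RW1/US1/PS0)
  lvl2: tbl 0x61, slot 30 ⇒ 0x64007 (P1/RW1/US1/PS0)
  ✓ 0x6473C  — 3 lookups
#6 VA=0x780601A3D (r,kernel):
  lvl0: tbl 0x34, slot 30 ⇒ 0x66007 (P1/RW1/US1/PS0)
  lvl1: tbl 0x66, slot 3 ⇒ 0x67007 (P1/RW1/US1/PS0)
  lvl2: tbl 0x67, slot 1 ⇒ 0x6A007 (P1/RW1/US1/PS0)
  ✓ 0x6AA3D  — 3 lookups

Entries read for #4: 3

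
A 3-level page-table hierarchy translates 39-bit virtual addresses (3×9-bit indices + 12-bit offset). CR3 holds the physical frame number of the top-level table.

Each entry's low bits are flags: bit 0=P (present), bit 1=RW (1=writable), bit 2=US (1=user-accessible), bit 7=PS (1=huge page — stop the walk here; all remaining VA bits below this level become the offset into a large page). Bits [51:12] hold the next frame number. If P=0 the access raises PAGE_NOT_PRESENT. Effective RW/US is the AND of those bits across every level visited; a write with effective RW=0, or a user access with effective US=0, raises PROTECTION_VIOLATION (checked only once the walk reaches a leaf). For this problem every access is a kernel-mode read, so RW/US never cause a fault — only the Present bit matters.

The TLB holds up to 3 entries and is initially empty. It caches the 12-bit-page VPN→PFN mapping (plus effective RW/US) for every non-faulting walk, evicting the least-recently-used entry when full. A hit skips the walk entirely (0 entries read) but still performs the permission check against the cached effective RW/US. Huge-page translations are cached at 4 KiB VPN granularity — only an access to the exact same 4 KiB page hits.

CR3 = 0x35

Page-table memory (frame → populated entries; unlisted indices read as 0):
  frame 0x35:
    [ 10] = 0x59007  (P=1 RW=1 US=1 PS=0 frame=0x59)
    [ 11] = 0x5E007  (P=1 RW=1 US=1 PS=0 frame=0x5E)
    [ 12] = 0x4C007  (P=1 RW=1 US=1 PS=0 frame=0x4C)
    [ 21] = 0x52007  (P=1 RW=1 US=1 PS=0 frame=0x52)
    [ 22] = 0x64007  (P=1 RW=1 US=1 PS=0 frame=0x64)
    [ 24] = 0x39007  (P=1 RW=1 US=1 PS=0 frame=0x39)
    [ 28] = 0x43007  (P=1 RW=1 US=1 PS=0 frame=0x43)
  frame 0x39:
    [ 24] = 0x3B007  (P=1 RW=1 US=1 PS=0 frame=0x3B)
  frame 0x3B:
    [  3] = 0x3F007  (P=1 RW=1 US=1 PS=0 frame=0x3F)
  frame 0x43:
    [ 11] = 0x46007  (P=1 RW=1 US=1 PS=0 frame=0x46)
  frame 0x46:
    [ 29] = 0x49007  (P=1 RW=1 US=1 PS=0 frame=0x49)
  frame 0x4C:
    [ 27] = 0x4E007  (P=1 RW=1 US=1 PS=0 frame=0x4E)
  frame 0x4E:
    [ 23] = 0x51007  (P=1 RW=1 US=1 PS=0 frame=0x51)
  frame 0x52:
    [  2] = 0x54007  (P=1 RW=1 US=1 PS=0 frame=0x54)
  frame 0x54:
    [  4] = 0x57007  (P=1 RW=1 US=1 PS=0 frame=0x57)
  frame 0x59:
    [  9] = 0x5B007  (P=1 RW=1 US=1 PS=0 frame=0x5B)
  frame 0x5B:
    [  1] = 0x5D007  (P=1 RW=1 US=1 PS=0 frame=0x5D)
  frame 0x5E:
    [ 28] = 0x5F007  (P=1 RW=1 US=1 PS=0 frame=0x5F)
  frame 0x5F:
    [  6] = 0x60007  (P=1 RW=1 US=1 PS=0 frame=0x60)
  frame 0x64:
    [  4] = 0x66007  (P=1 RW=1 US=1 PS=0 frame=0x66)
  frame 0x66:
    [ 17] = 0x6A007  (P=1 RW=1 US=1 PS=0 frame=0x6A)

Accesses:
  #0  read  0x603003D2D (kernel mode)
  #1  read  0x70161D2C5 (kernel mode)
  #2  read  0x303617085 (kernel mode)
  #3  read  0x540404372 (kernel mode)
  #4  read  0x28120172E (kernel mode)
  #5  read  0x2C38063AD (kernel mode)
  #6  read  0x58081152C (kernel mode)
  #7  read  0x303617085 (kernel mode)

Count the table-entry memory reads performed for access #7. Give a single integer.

Trace:
#0 VA=0x603003D2D (r,kernel):
  L0: frame=0x35 idx=24 entry=0x39007 [P=1 RW=1 US=1 PS=0]
  L1: frame=0x39 idx=24 entry=0x3B007 [P=1 RW=1 US=1 PS=0]
  L2: frame=0x3B idx=3 entry=0x3F007 [P=1 RW=1 US=1 PS=0]
  ✓ 0x3FD2D  — 3 lookups
#1 VA=0x70161D2C5 (r,kernel):
  L0: frame=0x35 idx=28 entry=0x43007 [P=1 RW=1 US=1 PS=0]
  L1: frame=0x43 idx=11 entry=0x46007 [P=1 RW=1 US=1 PS=0]
  L2: frame=0x46 idx=29 entry=0x49007 [P=1 RW=1 US=1 PS=0]
  ✓ 0x492C5  — 3 lookups
#2 VA=0x303617085 (r,kernel):
  L0: frame=0x35 idx=12 entry=0x4C007 [P=1 RW=1 US=1 PS=0]
  L1: frame=0x4C idx=27 entry=0x4E007 [P=1 RW=1 US=1 PS=0]
  L2: frame=0x4E idx=23 entry=0x51007 [P=1 RW=1 US=1 PS=0]
  ✓ 0x51085  — 3 lookups
#3 VA=0x540404372 (r,kernel):
  L0: frame=0x35 idx=21 entry=0x52007 [P=1 RW=1 US=1 PS=0]
  L1: frame=0x52 idx=2 entry=0x54007 [P=1 RW=1 US=1 PS=0]
  L2: frame=0x54 idx=4 entry=0x57007 [P=1 RW=1 US=1 PS=0]
  ✓ 0x57372  — 3 lookups
#4 VA=0x28120172E (r,kernel):
  L0: frame=0x35 idx=10 entry=0x59007 [P=1 RW=1 US=1 PS=0]
  L1: frame=0x59 idx=9 entry=0x5B007 [P=1 RW=1 US=1 PS=0]
  L2: frame=0x5B idx=1 entry=0x5D007 [P=1 RW=1 US=1 PS=0]
  ✓ 0x5D72E  — 3 lookups
#5 VA=0x2C38063AD (r,kernel):
  L0: frame=0x35 idx=11 entry=0x5E007 [P=1 RW=1 US=1 PS=0]
  L1: frame=0x5E idx=28 entry=0x5F007 [P=1 RW=1 US=1 PS=0]
  L2: frame=0x5F idx=6 entry=0x60007 [P=1 RW=1 US=1 PS=0]
  ✓ 0x603AD  — 3 lookups
#6 VA=0x58081152C (r,kernel):
  L0: frame=0x35 idx=22 entry=0x64007 [P=1 RW=1 US=1 PS=0]
  L1: frame=0x64 idx=4 entry=0x66007 [P=1 RW=1 US=1 PS=0]
  L2: frame=0x66 idx=17 entry=0x6A007 [P=1 RW=1 US=1 PS=0]
  ✓ 0x6A52C  — 3 lookups
#7 VA=0x303617085 (r,kernel):
  L0: frame=0x35 idx=12 entry=0x4C007 [P=1 RW=1 US=1 PS=0]
  L1: frame=0x4C idx=27 entry=0x4E007 [P=1 RW=1 US=1 PS=0]
  L2: frame=0x4E idx=23 entry=0x51007 [P=1 RW=1 US=1 PS=0]
  ✓ 0x51085  — 3 lookups

Entries read for #7: 3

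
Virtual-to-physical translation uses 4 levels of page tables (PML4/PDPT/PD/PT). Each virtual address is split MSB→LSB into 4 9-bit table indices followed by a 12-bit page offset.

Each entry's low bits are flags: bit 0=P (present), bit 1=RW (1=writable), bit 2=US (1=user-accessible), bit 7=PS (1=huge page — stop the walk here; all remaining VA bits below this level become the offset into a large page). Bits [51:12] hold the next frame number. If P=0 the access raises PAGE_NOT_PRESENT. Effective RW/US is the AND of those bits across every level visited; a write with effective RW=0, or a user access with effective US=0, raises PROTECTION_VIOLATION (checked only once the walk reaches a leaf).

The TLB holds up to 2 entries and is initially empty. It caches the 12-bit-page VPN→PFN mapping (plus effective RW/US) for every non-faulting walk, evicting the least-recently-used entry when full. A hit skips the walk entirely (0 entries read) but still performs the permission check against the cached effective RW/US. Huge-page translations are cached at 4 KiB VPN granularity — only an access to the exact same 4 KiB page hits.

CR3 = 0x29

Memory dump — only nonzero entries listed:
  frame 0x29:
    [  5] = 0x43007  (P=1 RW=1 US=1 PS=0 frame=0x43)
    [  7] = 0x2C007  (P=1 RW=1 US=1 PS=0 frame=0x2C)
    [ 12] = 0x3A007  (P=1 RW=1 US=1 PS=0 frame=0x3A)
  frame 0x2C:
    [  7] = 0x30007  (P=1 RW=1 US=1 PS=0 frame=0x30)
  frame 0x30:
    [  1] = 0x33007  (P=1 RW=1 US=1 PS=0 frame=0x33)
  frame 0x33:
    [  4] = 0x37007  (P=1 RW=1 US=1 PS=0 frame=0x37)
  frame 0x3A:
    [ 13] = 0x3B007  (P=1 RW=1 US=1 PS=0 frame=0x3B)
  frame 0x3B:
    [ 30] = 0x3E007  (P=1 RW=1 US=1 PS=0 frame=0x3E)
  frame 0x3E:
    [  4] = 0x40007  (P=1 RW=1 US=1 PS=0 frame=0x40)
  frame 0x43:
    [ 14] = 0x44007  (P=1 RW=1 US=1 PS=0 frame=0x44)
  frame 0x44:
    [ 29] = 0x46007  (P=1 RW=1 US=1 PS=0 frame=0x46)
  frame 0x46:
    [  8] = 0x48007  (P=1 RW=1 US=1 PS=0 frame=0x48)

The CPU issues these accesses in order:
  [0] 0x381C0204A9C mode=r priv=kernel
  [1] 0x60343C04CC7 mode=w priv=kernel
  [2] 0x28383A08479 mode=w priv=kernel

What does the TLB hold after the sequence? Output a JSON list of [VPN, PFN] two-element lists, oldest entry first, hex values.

Walk each access:
#0 VA=0x381C0204A9C (r,kernel):
  L0: frame=0x29 idx=7 entry=0x2C007 [P=1 RW=1 US=1 PS=0]
  L1: frame=0x2C idx=7 entry=0x30007 [P=1 RW=1 US=1 PS=0]
  L2: frame=0x30 idx=1 entry=0x33007 [P=1 RW=1 US=1 PS=0]
  L3: frame=0x33 idx=4 entry=0x37007 [P=1 RW=1 US=1 PS=0]
  ✓ 0x37A9C  — 4 lookups
#1 VA=0x60343C04CC7 (w,kernel):
  L0: frame=0x29 idx=12 entry=0x3A007 [P=1 RW=1 US=1 PS=0]
  L1: frame=0x3A idx=13 entry=0x3B007 [P=1 RW=1 US=1 PS=0]
  L2: frame=0x3B idx=30 entry=0x3E007 [P=1 RW=1 US=1 PS=0]
  L3: frame=0x3E idx=4 entry=0x40007 [P=1 RW=1 US=1 PS=0]
  ✓ 0x40CC7  — 4 lookups
#2 VA=0x28383A08479 (w,kernel):
  L0: frame=0x29 idx=5 entry=0x43007 [P=1 RW=1 US=1 PS=0]
  L1: frame=0x43 idx=14 entry=0x44007 [P=1 RW=1 US=1 PS=0]
  L2: frame=0x44 idx=29 entry=0x46007 [P=1 RW=1 US=1 PS=0]
  L3: frame=0x46 idx=8 entry=0x48007 [P=1 RW=1 US=1 PS=0]
  ✓ 0x48479  — 4 lookups

TLB: [["0x60343C04", "0x40"], ["0x28383A08", "0x48"]]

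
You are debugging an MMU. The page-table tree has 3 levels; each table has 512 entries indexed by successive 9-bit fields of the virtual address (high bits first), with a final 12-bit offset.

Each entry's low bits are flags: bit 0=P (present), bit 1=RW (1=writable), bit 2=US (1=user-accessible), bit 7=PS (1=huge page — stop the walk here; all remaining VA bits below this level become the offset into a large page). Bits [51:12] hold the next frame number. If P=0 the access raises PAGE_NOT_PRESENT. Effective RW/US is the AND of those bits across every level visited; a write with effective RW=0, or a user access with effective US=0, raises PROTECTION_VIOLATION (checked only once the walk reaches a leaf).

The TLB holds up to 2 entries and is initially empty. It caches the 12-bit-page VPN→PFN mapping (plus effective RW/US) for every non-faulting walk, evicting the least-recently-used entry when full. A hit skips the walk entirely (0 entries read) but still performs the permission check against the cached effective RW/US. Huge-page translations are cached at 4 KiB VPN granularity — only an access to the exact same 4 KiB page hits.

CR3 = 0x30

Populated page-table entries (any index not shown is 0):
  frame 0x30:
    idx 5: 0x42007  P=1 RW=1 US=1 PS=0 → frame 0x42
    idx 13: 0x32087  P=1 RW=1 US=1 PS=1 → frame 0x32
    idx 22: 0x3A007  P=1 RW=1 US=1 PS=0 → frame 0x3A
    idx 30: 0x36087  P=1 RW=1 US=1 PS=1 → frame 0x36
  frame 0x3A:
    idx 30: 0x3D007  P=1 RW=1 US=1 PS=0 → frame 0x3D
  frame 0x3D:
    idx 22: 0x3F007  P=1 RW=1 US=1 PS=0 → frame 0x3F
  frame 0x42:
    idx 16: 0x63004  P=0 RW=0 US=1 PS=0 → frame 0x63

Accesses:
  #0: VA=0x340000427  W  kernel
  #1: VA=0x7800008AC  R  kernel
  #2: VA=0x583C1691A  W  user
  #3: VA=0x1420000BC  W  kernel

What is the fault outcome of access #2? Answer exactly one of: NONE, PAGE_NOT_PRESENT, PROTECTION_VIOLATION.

Per-access translation:
#0 VA=0x340000427 (w,kernel):
  L0 @0x30[13] → 0x32087  P=1,RW=1,US=1,PS=1
  ✓ 0x32427 (huge @L0)  — 1 lookups
#1 VA=0x7800008AC (r,kernel):
  L0 @0x30[30] → 0x36087  P=1,RW=1,US=1,PS=1
  ✓ 0x368AC (huge @L0)  — 1 lookups
#2 VA=0x583C1691A (w,user):
  L0 @0x30[22] → 0x3A007  P=1,RW=1,US=1,PS=0
  L1 @0x3A[30] → 0x3D007  P=1,RW=1,US=1,PS=0
  L2 @0x3D[22] → 0x3F007  P=1,RW=1,US=1,PS=0
  ✓ 0x3F91A  — 3 lookups
#3 VA=0x1420000BC (w,kernel):
  L0 @0x30[5] → 0x42007  P=1,RW=1,US=1,PS=0
  L1 @0x42[16] → 0x63004  P=0,RW=0,US=1,PS=0
  ⇒ fault: PAGE_NOT_PRESENT  — 2 lookups

Access #2 fault: NONE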